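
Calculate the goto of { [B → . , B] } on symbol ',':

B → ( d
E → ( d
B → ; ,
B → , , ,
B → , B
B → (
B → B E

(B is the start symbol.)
{ [B → , . B], [B → . ( d], [B → . (], [B → . , , ,], [B → . , B], [B → . ; ,], [B → . B E] }

GOTO(I, ',') = CLOSURE({ [A → αX.β] : [A → α.Xβ] ∈ I, X = ',' })

Items with dot before ',', with the dot advanced:
  [B → . , B] → [B → , . B]
Closure of the advanced items:
  [B → , . B] has the dot before B: add [B → . ( d], [B → . ; ,], [B → . , , ,], [B → . , B], [B → . (], [B → . B E]

GOTO = { [B → , . B], [B → . ( d], [B → . (], [B → . , , ,], [B → . , B], [B → . ; ,], [B → . B E] }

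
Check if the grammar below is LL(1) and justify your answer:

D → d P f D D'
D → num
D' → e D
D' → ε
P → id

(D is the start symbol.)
No. Predict set conflict for D': { 'e' }

Relevant sets:
  FOLLOW(D') = { $, 'e' }

For D:
  PREDICT(D → d P f D D') = { 'd' }
  PREDICT(D → num) = { 'num' }
For D':
  PREDICT(D' → e D) = { 'e' }
  PREDICT(D' → ε) = { $, 'e' }
P has a single production, so nothing to check there.

Conflict found: Predict set conflict for D': { 'e' }
The grammar is NOT LL(1).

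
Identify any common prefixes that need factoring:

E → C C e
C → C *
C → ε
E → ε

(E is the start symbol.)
No, left-factoring is not needed

Left-factoring is needed when two productions for the same non-terminal
share a common prefix on the right-hand side.

Productions for E:
  E → C C e
  E → ε
Productions for C:
  C → C *
  C → ε

No common prefixes found.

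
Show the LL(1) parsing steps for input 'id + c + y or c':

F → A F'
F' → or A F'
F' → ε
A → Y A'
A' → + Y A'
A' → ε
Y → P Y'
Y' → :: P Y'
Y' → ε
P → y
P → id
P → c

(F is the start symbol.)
Stack is shown with the top on the left.

Stack          Input              Action
----------------------------------------
F $            id + c + y or c $  output F → A F'
A F' $         id + c + y or c $  output A → Y A'
Y A' F' $      id + c + y or c $  output Y → P Y'
P Y' A' F' $   id + c + y or c $  output P → id
id Y' A' F' $  id + c + y or c $  match 'id'
Y' A' F' $     + c + y or c $     output Y' → ε
A' F' $        + c + y or c $     output A' → + Y A'
+ Y A' F' $    + c + y or c $     match '+'
Y A' F' $      c + y or c $       output Y → P Y'
P Y' A' F' $   c + y or c $       output P → c
c Y' A' F' $   c + y or c $       match 'c'
Y' A' F' $     + y or c $         output Y' → ε
A' F' $        + y or c $         output A' → + Y A'
+ Y A' F' $    + y or c $         match '+'
Y A' F' $      y or c $           output Y → P Y'
P Y' A' F' $   y or c $           output P → y
y Y' A' F' $   y or c $           match 'y'
Y' A' F' $     or c $             output Y' → ε
A' F' $        or c $             output A' → ε
F' $           or c $             output F' → or A F'
or A F' $      or c $             match 'or'
A F' $         c $                output A → Y A'
Y A' F' $      c $                output Y → P Y'
P Y' A' F' $   c $                output P → c
c Y' A' F' $   c $                match 'c'
Y' A' F' $     $                  output Y' → ε
A' F' $        $                  output A' → ε
F' $           $                  output F' → ε
$              $                  accept

The string is accepted.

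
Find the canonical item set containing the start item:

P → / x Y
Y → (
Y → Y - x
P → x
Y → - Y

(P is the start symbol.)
First, augment the grammar with P' → P
I₀ = CLOSURE({ [P' → . P] }):
  [P' → . P] has the dot before P: add [P → . / x Y], [P → . x]
No further items can be added.

I₀ = { [P → . / x Y], [P → . x], [P' → . P] }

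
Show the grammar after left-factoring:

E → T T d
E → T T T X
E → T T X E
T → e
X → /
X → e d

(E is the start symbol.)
Left-factoring transforms A → αβ₁ | αβ₂ into A → αA' and A' → β₁ | β₂
(α is the longest common prefix among the alternatives). Repeat until
no nonterminal has two alternatives with a common prefix.

Round 1: E has alternatives sharing prefix 'T T'. Introduce E': E → T T E'
  Add: E' → d
  Add: E' → T X
  Add: E' → X E

No remaining common prefixes — done.

Resulting grammar:
E → T T E'
E' → d
E' → T X
E' → X E
T → e
X → /
X → e d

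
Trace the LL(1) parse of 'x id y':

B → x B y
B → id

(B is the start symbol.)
Stack is shown with the top on the left.

Stack    Input     Action
-------------------------
B $      x id y $  output B → x B y
x B y $  x id y $  match 'x'
B y $    id y $    output B → id
id y $   id y $    match 'id'
y $      y $       match 'y'
$        $         accept

The string is accepted.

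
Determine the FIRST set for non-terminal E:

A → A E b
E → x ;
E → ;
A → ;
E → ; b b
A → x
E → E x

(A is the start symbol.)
{ ';', 'x' }

To compute FIRST(E), examine every production with E on the left-hand side, reading each right-hand side left to right until a non-nullable symbol is reached.

From E → x ;:
  - x is a terminal: add 'x' and stop
From E → ;:
  - ';' is a terminal: add ';' and stop
From E → ; b b:
  - ';' is a terminal: add ';' and stop
From E → E x:
  - E is the symbol being defined: contributes nothing new
    E is not nullable, so stop

Collecting: FIRST(E) = { ';', 'x' }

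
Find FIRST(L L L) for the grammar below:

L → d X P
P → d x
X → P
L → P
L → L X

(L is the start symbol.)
FIRST sets of the non-terminals involved (from the grammar, by fixed-point iteration):
  FIRST(L) = { 'd' }

To compute FIRST(L L L), process the symbols left to right:
Symbol L is a non-terminal. Add FIRST(L) \ {ε} = { 'd' }
L is not nullable (ε ∉ FIRST(L)), so stop here.
FIRST(L L L) = { 'd' }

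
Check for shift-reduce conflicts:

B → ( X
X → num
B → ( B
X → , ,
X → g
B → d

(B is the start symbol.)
No shift-reduce conflicts

Augment with B' → B and build the canonical LR(0) collection (I0 = CLOSURE({[B' → . B]}), then GOTO on every symbol after a dot until no new states appear). It has 10 states:
  I0: { [B → . ( B], [B → . ( X], [B → . d], [B' → . B] }  — shift
  I1: { [B → ( . B], [B → ( . X], [B → . ( B], [B → . ( X], [B → . d], [X → . , ,], [X → . g], [X → . num] }  — shift
  I2: { [B' → B .] }  — accept
  I3: { [B → d .] }  — reduce
  I4: { [X → , . ,] }  — shift
  I5: { [B → ( B .] }  — reduce
  I6: { [B → ( X .] }  — reduce
  I7: { [X → g .] }  — reduce
  I8: { [X → num .] }  — reduce
  I9: { [X → , , .] }  — reduce

No state contains both a complete item and a shift item.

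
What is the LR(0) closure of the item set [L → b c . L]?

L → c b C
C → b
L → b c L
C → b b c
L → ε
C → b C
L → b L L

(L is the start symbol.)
{ [L → . b L L], [L → . b c L], [L → . c b C], [L → .], [L → b c . L] }

Start with: [L → b c . L]
  [L → b c . L] has the dot before L: add [L → . c b C], [L → . b c L], [L → .], [L → . b L L]
No further items can be added.

CLOSURE = { [L → . b L L], [L → . b c L], [L → . c b C], [L → .], [L → b c . L] }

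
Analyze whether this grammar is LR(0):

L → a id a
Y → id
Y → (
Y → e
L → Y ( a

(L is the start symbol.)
Yes, the grammar is LR(0)

Augment with L' → L and build the canonical LR(0) collection (I0 = CLOSURE({[L' → . L]}), then GOTO on every symbol after a dot until no new states appear). It has 11 states:
  I0: { [L → . Y ( a], [L → . a id a], [L' → . L], [Y → . (], [Y → . e], [Y → . id] }  — shift
  I1: { [Y → ( .] }  — reduce
  I2: { [L' → L .] }  — accept
  I3: { [L → Y . ( a] }  — shift
  I4: { [L → a . id a] }  — shift
  I5: { [Y → e .] }  — reduce
  I6: { [Y → id .] }  — reduce
  I7: { [L → a id . a] }  — shift
  I8: { [L → a id a .] }  — reduce
  I9: { [L → Y ( . a] }  — shift
  I10: { [L → Y ( a .] }  — reduce

Every state is either a pure shift/goto state or contains exactly one complete item and nothing to shift — no conflicts. The grammar is LR(0).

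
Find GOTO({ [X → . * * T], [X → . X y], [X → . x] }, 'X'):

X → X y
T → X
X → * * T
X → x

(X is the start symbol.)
GOTO(I, 'X') = CLOSURE({ [A → αX.β] : [A → α.Xβ] ∈ I, X = 'X' })

Items with dot before 'X', with the dot advanced:
  [X → . X y] → [X → X . y]
Closure adds nothing (no advanced item has the dot before a non-terminal).

GOTO = { [X → X . y] }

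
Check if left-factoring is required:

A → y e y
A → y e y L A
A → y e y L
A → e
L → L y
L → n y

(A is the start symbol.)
Left-factoring is needed when two productions for the same non-terminal
share a common prefix on the right-hand side.

Productions for A:
  A → y e y
  A → y e y L A
  A → y e y L
  A → e
Productions for L:
  L → L y
  L → n y

Found common prefix 'y e y' in productions for A

Answer: Yes, A has productions with common prefix 'y e y'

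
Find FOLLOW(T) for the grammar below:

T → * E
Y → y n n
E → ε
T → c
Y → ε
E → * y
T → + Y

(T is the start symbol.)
{ $ }

To compute FOLLOW(T), find every occurrence of T on a right-hand side N → α T β: add FIRST(β) \ {ε}, and if β is empty or nullable also add FOLLOW(N). Iterate to a fixed point.

T is the start symbol, so $ ∈ FOLLOW(T).
T does not occur on any right-hand side.

Taking the union: FOLLOW(T) = { $ }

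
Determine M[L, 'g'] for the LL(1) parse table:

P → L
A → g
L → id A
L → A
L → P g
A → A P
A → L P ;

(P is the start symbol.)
L → A, L → P g

To find M[L, 'g'], we find productions for L where 'g' is in the predict set (PREDICT(N → α) = (FIRST(α) \ {ε}) ∪ (FOLLOW(N) if α ⇒* ε)).

Relevant sets:
  FIRST(A) = { 'g', 'id' }
  FIRST(P) = { 'g', 'id' }

L → id A: PREDICT = { 'id' }
L → A: PREDICT = { 'g', 'id' }
  'g' is in predict set, so this production goes in M[L, 'g']
L → P g: PREDICT = { 'g', 'id' }
  'g' is in predict set, so this production goes in M[L, 'g']

M[L, 'g'] = L → A, L → P g  (a multiply-defined cell — the grammar is not LL(1))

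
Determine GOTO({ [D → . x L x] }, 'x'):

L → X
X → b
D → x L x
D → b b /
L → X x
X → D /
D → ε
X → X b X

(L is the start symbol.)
{ [D → . b b /], [D → . x L x], [D → .], [D → x . L x], [L → . X x], [L → . X], [X → . D /], [X → . X b X], [X → . b] }

GOTO(I, 'x') = CLOSURE({ [A → αX.β] : [A → α.Xβ] ∈ I, X = 'x' })

Items with dot before 'x', with the dot advanced:
  [D → . x L x] → [D → x . L x]
Closure of the advanced items:
  [D → x . L x] has the dot before L: add [L → . X], [L → . X x]
  [L → . X] has the dot before X: add [X → . b], [X → . D /], [X → . X b X]
  [X → . D /] has the dot before D: add [D → . x L x], [D → . b b /], [D → .]

GOTO = { [D → . b b /], [D → . x L x], [D → .], [D → x . L x], [L → . X x], [L → . X], [X → . D /], [X → . X b X], [X → . b] }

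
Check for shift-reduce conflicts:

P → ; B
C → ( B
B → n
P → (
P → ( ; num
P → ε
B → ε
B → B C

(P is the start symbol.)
Yes — I0: [P → .] vs [P → . (]; I1: [P → ( .] vs [P → ( . ; num]; I2: [B → .] vs [B → . n]; I4: [P → ; B .] vs [C → . ( B]; I6: [B → .] vs [B → . n]; I8: [C → ( B .] vs [C → . ( B]

A shift-reduce conflict occurs when an LR(0) state has both:
  - a complete (reduce) item [A → α .] (dot at the end), and
  - a shift item [B → β . c γ] (dot before a terminal).

Augment with P' → P and build the canonical LR(0) collection (I0 = CLOSURE({[P' → . P]}), then GOTO on every symbol after a dot until no new states appear). It has 11 states:
  I0: { [P → . ( ; num], [P → . (], [P → . ; B], [P → .], [P' → . P] }  — shift, reduce
  I1: { [P → ( . ; num], [P → ( .] }  — shift, reduce
  I2: { [B → . B C], [B → . n], [B → .], [P → ; . B] }  — shift, reduce
  I3: { [P' → P .] }  — accept
  I4: { [B → B . C], [C → . ( B], [P → ; B .] }  — shift, reduce
  I5: { [B → n .] }  — reduce
  I6: { [B → . B C], [B → . n], [B → .], [C → ( . B] }  — shift, reduce
  I7: { [B → B C .] }  — reduce
  I8: { [B → B . C], [C → ( B .], [C → . ( B] }  — shift, reduce
  I9: { [P → ( ; . num] }  — shift
  I10: { [P → ( ; num .] }  — reduce

I0 contains reduce item [P → .] and shift items [P → . (], [P → . ( ; num], [P → . ; B] — shift-reduce conflict.
I1 contains reduce item [P → ( .] and shift item [P → ( . ; num] — shift-reduce conflict.
I2 contains reduce item [B → .] and shift item [B → . n] — shift-reduce conflict.
I4 contains reduce item [P → ; B .] and shift item [C → . ( B] — shift-reduce conflict.
I6 contains reduce item [B → .] and shift item [B → . n] — shift-reduce conflict.
I8 contains reduce item [C → ( B .] and shift item [C → . ( B] — shift-reduce conflict.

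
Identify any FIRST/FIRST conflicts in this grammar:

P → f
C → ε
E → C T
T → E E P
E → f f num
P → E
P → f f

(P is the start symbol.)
A FIRST/FIRST conflict occurs when two productions N → α and N → β for the same non-terminal have FIRST(α) ∩ FIRST(β) ≠ ∅ (with ε ∈ FIRST of a nullable right-hand side, so two nullable alternatives also conflict).

FIRST sets of the non-terminals at (or reachable through a nullable prefix from) the front of some alternative:
  FIRST(E) = { 'f' }
  FIRST(C) = { ε }
  FIRST(T) = { 'f' }

Productions for P:
  P → f: FIRST = { 'f' }
  P → E: FIRST = { 'f' }
  P → f f: FIRST = { 'f' }
Productions for E:
  E → C T: FIRST = { 'f' }
  E → f f num: FIRST = { 'f' }
C, T have only one production, so no FIRST/FIRST conflict is possible there.

Conflict for P: P → f and P → E
  Overlap: { 'f' }
Conflict for P: P → f and P → f f
  Overlap: { 'f' }
Conflict for P: P → E and P → f f
  Overlap: { 'f' }
Conflict for E: E → C T and E → f f num
  Overlap: { 'f' }

Answer: Yes. P → f / P → E on { 'f' }; P → f / P → f f on { 'f' }; P → E / P → f f on { 'f' }; E → C T / E → f f num on { 'f' }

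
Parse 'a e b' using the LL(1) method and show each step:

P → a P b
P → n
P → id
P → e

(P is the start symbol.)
LL(1) parsing maintains a stack (initially the start symbol over $) and the input. At each step: if the stack top is a terminal, match it against the current input token; if it is a non-terminal N, replace it with the RHS of M[N, lookahead] (the unique production whose predict set contains the lookahead).

Stack is shown with the top on the left.

Stack    Input    Action
------------------------
P $      a e b $  output P → a P b
a P b $  a e b $  match 'a'
P b $    e b $    output P → e
e b $    e b $    match 'e'
b $      b $      match 'b'
$        $        accept

The string is accepted.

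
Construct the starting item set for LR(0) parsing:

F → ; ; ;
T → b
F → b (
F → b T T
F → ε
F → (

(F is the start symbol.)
First, augment the grammar with F' → F
I₀ = CLOSURE({ [F' → . F] }):
  [F' → . F] has the dot before F: add [F → . ; ; ;], [F → . b (], [F → . b T T], [F → .], [F → . (]
No further items can be added.

I₀ = { [F → . (], [F → . ; ; ;], [F → . b (], [F → . b T T], [F → .], [F' → . F] }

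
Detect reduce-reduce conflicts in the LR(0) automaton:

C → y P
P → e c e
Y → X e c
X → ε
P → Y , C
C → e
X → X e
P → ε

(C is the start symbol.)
Yes — I3: [P → .] vs [X → .]

Augment with C' → C and build the canonical LR(0) collection (I0 = CLOSURE({[C' → . C]}), then GOTO on every symbol after a dot until no new states appear). It has 14 states:
  I0: { [C → . e], [C → . y P], [C' → . C] }  — shift
  I1: { [C' → C .] }  — accept
  I2: { [C → e .] }  — reduce
  I3: { [C → y . P], [P → . Y , C], [P → . e c e], [P → .], [X → . X e], [X → .], [Y → . X e c] }  — shift, 2 reduces
  I4: { [C → y P .] }  — reduce
  I5: { [X → X . e], [Y → X . e c] }  — shift
  I6: { [P → Y . , C] }  — shift
  I7: { [P → e . c e] }  — shift
  I8: { [P → e c . e] }  — shift
  I9: { [P → e c e .] }  — reduce
  I10: { [C → . e], [C → . y P], [P → Y , . C] }  — shift
  I11: { [P → Y , C .] }  — reduce
  I12: { [X → X e .], [Y → X e . c] }  — shift, reduce
  I13: { [Y → X e c .] }  — reduce

I3 contains complete items [P → .], [X → .] — reduce-reduce conflict.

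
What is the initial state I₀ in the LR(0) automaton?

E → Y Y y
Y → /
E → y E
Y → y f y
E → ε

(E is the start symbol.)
First, augment the grammar with E' → E
I₀ = CLOSURE({ [E' → . E] }):
  [E' → . E] has the dot before E: add [E → . Y Y y], [E → . y E], [E → .]
  [E → . Y Y y] has the dot before Y: add [Y → . /], [Y → . y f y]
No further items can be added.

I₀ = { [E → . Y Y y], [E → . y E], [E → .], [E' → . E], [Y → . /], [Y → . y f y] }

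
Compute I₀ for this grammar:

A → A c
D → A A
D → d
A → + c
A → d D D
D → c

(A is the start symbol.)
{ [A → . + c], [A → . A c], [A → . d D D], [A' → . A] }

First, augment the grammar with A' → A
I₀ = CLOSURE({ [A' → . A] }):
  [A' → . A] has the dot before A: add [A → . A c], [A → . + c], [A → . d D D]
No further items can be added.

I₀ = { [A → . + c], [A → . A c], [A → . d D D], [A' → . A] }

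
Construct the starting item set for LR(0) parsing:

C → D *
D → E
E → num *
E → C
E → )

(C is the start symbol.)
{ [C → . D *], [C' → . C], [D → . E], [E → . )], [E → . C], [E → . num *] }

First, augment the grammar with C' → C
I₀ = CLOSURE({ [C' → . C] }):
  [C' → . C] has the dot before C: add [C → . D *]
  [C → . D *] has the dot before D: add [D → . E]
  [D → . E] has the dot before E: add [E → . num *], [E → . C], [E → . )]
No further items can be added.

I₀ = { [C → . D *], [C' → . C], [D → . E], [E → . )], [E → . C], [E → . num *] }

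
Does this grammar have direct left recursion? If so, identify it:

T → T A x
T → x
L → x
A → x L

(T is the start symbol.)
Yes, T is left-recursive

Direct left recursion occurs when N → N α for some non-terminal N (the right-hand side begins with the left-hand side itself).

T → T A x: LEFT RECURSIVE (starts with T)
T → x: starts with x
L → x: starts with x
A → x L: starts with x

The grammar has direct left recursion on: T.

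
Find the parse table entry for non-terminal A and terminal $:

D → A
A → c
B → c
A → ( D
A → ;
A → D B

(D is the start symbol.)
To find M[A, $], we find productions for A where $ is in the predict set (PREDICT(N → α) = (FIRST(α) \ {ε}) ∪ (FOLLOW(N) if α ⇒* ε)).

Relevant sets:
  FIRST(D) = { '(', ';', 'c' }

A → c: PREDICT = { 'c' }
A → ( D: PREDICT = { '(' }
A → ;: PREDICT = { ';' }
A → D B: PREDICT = { '(', ';', 'c' }

M[A, $] is empty (no production applies)

Answer: Empty (error entry)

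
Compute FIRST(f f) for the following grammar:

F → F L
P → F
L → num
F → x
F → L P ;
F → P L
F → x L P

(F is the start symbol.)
To compute FIRST(f f), process the symbols left to right:
Symbol f is a terminal. Add 'f' and stop.
FIRST(f f) = { 'f' }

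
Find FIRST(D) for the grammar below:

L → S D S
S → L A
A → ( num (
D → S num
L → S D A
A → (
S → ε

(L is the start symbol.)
{ 'num' }

To compute FIRST(D), examine every production with D on the left-hand side, reading each right-hand side left to right until a non-nullable symbol is reached.

FIRST sets of the other non-terminals involved (by the same procedure, iterated to a fixed point):
  FIRST(S) = { 'num', ε }

From D → S num:
  - S is a non-terminal: add FIRST(S) \ {ε} = { 'num' }
    S is nullable, so continue to the next symbol
  - num is a terminal: add 'num' and stop

Collecting: FIRST(D) = { 'num' }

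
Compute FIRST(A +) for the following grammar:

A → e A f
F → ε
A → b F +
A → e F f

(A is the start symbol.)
{ 'b', 'e' }

FIRST sets of the non-terminals involved (from the grammar, by fixed-point iteration):
  FIRST(A) = { 'b', 'e' }

To compute FIRST(A +), process the symbols left to right:
Symbol A is a non-terminal. Add FIRST(A) \ {ε} = { 'b', 'e' }
A is not nullable (ε ∉ FIRST(A)), so stop here.
FIRST(A +) = { 'b', 'e' }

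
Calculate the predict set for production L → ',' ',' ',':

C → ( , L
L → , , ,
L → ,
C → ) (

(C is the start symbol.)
{ ',' }

PREDICT(L → ',' ',' ',') = (FIRST(RHS) \ {ε}) ∪ (FOLLOW(L) if ε ∈ FIRST(RHS), i.e. RHS ⇒* ε)
FIRST(',' ',' ',') = { ',' }
ε ∉ FIRST(',' ',' ','), so FOLLOW(L) is not added.
PREDICT(L → ',' ',' ',') = { ',' }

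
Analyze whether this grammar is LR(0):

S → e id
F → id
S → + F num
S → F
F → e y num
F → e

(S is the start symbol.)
No. Shift-reduce conflict between [F → e .] and [F → e . y num]

Augment with S' → S and build the canonical LR(0) collection (I0 = CLOSURE({[S' → . S]}), then GOTO on every symbol after a dot until no new states appear). It has 12 states:
  I0: { [F → . e y num], [F → . e], [F → . id], [S → . + F num], [S → . F], [S → . e id], [S' → . S] }  — shift
  I1: { [F → . e y num], [F → . e], [F → . id], [S → + . F num] }  — shift
  I2: { [S → F .] }  — reduce
  I3: { [S' → S .] }  — accept
  I4: { [F → e . y num], [F → e .], [S → e . id] }  — shift, reduce
  I5: { [F → id .] }  — reduce
  I6: { [S → e id .] }  — reduce
  I7: { [F → e y . num] }  — shift
  I8: { [F → e y num .] }  — reduce
  I9: { [S → + F . num] }  — shift
  I10: { [F → e . y num], [F → e .] }  — shift, reduce
  I11: { [S → + F num .] }  — reduce

Conflict in state I4:
  Shift-reduce conflict between [F → e .] and [F → e . y num]
So the grammar is NOT LR(0).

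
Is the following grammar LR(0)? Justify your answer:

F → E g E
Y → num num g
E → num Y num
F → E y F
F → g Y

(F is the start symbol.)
A grammar is LR(0) if no state in the canonical LR(0) collection has:
  - both a shift item (dot before a terminal) and a complete item (shift-reduce conflict), or
  - two or more complete items (reduce-reduce conflict; the accept item [F' → F .] counts as a complete item here).

Augment with F' → F and build the canonical LR(0) collection (I0 = CLOSURE({[F' → . F]}), then GOTO on every symbol after a dot until no new states appear). It has 15 states:
  I0: { [E → . num Y num], [F → . E g E], [F → . E y F], [F → . g Y], [F' → . F] }  — shift
  I1: { [F → E . g E], [F → E . y F] }  — shift
  I2: { [F' → F .] }  — accept
  I3: { [F → g . Y], [Y → . num num g] }  — shift
  I4: { [E → num . Y num], [Y → . num num g] }  — shift
  I5: { [E → num Y . num] }  — shift
  I6: { [Y → num . num g] }  — shift
  I7: { [Y → num num . g] }  — shift
  I8: { [Y → num num g .] }  — reduce
  I9: { [E → num Y num .] }  — reduce
  I10: { [F → g Y .] }  — reduce
  I11: { [E → . num Y num], [F → E g . E] }  — shift
  I12: { [E → . num Y num], [F → . E g E], [F → . E y F], [F → . g Y], [F → E y . F] }  — shift
  I13: { [F → E y F .] }  — reduce
  I14: { [F → E g E .] }  — reduce

Every state is either a pure shift/goto state or contains exactly one complete item and nothing to shift — no conflicts. The grammar is LR(0).

Answer: Yes, the grammar is LR(0)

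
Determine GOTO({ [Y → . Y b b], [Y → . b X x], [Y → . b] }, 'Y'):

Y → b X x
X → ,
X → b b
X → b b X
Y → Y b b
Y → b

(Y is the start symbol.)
{ [Y → Y . b b] }

GOTO(I, 'Y') = CLOSURE({ [A → αX.β] : [A → α.Xβ] ∈ I, X = 'Y' })

Items with dot before 'Y', with the dot advanced:
  [Y → . Y b b] → [Y → Y . b b]
Closure adds nothing (no advanced item has the dot before a non-terminal).

GOTO = { [Y → Y . b b] }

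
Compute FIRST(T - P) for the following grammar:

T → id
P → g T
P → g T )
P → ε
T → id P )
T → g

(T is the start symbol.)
{ 'g', 'id' }

FIRST sets of the non-terminals involved (from the grammar, by fixed-point iteration):
  FIRST(T) = { 'g', 'id' }

To compute FIRST(T - P), process the symbols left to right:
Symbol T is a non-terminal. Add FIRST(T) \ {ε} = { 'g', 'id' }
T is not nullable (ε ∉ FIRST(T)), so stop here.
FIRST(T - P) = { 'g', 'id' }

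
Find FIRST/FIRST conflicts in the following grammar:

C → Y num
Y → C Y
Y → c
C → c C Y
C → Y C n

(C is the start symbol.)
Yes. C → Y num / C → c C Y on { 'c' }; C → Y num / C → Y C n on { 'c' }; C → c C Y / C → Y C n on { 'c' }; Y → C Y / Y → c on { 'c' }

A FIRST/FIRST conflict occurs when two productions N → α and N → β for the same non-terminal have FIRST(α) ∩ FIRST(β) ≠ ∅ (with ε ∈ FIRST of a nullable right-hand side, so two nullable alternatives also conflict).

FIRST sets of the non-terminals at (or reachable through a nullable prefix from) the front of some alternative:
  FIRST(Y) = { 'c' }
  FIRST(C) = { 'c' }

Productions for C:
  C → Y num: FIRST = { 'c' }
  C → c C Y: FIRST = { 'c' }
  C → Y C n: FIRST = { 'c' }
Productions for Y:
  Y → C Y: FIRST = { 'c' }
  Y → c: FIRST = { 'c' }

Conflict for C: C → Y num and C → c C Y
  Overlap: { 'c' }
Conflict for C: C → Y num and C → Y C n
  Overlap: { 'c' }
Conflict for C: C → c C Y and C → Y C n
  Overlap: { 'c' }
Conflict for Y: Y → C Y and Y → c
  Overlap: { 'c' }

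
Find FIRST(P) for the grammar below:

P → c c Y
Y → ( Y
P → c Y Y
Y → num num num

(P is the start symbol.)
{ 'c' }

From P → c c Y:
  - c is a terminal: add 'c' and stop
From P → c Y Y:
  - c is a terminal: add 'c' and stop

Collecting: FIRST(P) = { 'c' }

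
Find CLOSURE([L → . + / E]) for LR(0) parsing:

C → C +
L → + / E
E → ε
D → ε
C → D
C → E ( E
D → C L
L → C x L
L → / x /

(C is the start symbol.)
{ [L → . + / E] }

Start with: [L → . + / E]
The dot precedes the terminal '+', so nothing is added.

CLOSURE = { [L → . + / E] }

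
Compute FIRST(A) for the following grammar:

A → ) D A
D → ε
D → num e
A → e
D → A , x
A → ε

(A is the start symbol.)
{ ')', 'e', ε }

From A → ) D A:
  - ')' is a terminal: add ')' and stop
From A → e:
  - e is a terminal: add 'e' and stop
From A → ε:
  - ε-production, so ε ∈ FIRST(A)

Collecting: FIRST(A) = { ')', 'e', ε }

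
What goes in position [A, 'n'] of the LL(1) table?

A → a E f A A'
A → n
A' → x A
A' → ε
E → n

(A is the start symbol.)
A → n

To find M[A, 'n'], we find productions for A where 'n' is in the predict set (PREDICT(N → α) = (FIRST(α) \ {ε}) ∪ (FOLLOW(N) if α ⇒* ε)).

A → a E f A A': PREDICT = { 'a' }
A → n: PREDICT = { 'n' }
  'n' is in predict set, so this production goes in M[A, 'n']

M[A, 'n'] = A → n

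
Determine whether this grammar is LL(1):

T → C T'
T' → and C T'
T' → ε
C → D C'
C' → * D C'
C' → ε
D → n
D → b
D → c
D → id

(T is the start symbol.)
A grammar is LL(1) if for each non-terminal N with multiple productions, the predict sets of those productions are pairwise disjoint, where PREDICT(N → α) = (FIRST(α) \ {ε}) ∪ (FOLLOW(N) if α ⇒* ε).

Relevant sets:
  FOLLOW(T') = { $ }
  FOLLOW(C') = { $, 'and' }

For T':
  PREDICT(T' → and C T') = { 'and' }
  PREDICT(T' → ε) = { $ }
For C':
  PREDICT(C' → '*' D C') = { '*' }
  PREDICT(C' → ε) = { $, 'and' }
For D:
  PREDICT(D → n) = { 'n' }
  PREDICT(D → b) = { 'b' }
  PREDICT(D → c) = { 'c' }
  PREDICT(D → id) = { 'id' }
T, C have a single production, so nothing to check there.

All predict sets are disjoint. The grammar IS LL(1).

Answer: Yes, the grammar is LL(1).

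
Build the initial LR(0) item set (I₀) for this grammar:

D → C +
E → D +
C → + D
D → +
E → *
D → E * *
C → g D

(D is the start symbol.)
{ [C → . + D], [C → . g D], [D → . +], [D → . C +], [D → . E * *], [D' → . D], [E → . *], [E → . D +] }

First, augment the grammar with D' → D
I₀ = CLOSURE({ [D' → . D] }):
  [D' → . D] has the dot before D: add [D → . C +], [D → . +], [D → . E * *]
  [D → . C +] has the dot before C: add [C → . + D], [C → . g D]
  [D → . E * *] has the dot before E: add [E → . D +], [E → . *]
No further items can be added.

I₀ = { [C → . + D], [C → . g D], [D → . +], [D → . C +], [D → . E * *], [D' → . D], [E → . *], [E → . D +] }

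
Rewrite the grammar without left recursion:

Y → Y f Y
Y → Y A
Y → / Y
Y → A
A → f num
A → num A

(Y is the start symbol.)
Y → / Y Y'
Y → A Y'
Y' → f Y Y'
Y' → A Y'
Y' → ε
A → f num
A → num A

Y is directly left-recursive. The standard transformation for
  A → A α₁ | ... | A α_m | β₁ | ... | β_n
is
  A  → β₁ A' | ... | β_n A'
  A' → α₁ A' | ... | α_m A' | ε

Y → / Y becomes Y → / Y Y'
Y → A becomes Y → A Y'
Y → Y f Y becomes Y' → f Y Y'
Y → Y A becomes Y' → A Y'
Add Y' → ε

Productions for other non-terminals are unchanged:
  A → f num
  A → num A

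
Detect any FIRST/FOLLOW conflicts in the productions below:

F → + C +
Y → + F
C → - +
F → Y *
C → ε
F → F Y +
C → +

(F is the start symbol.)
A FIRST/FOLLOW conflict occurs when a non-terminal N has a nullable alternative N → β (β ⇒* ε) and another alternative N → α with FIRST(α) ∩ FOLLOW(N) ≠ ∅: on such a lookahead the parser cannot decide between expanding α and letting N vanish via β.

Nullable non-terminals: C.

C: nullable alternative(s) C → ε; FOLLOW(C) = { '+' }
  C → - +: FIRST \ {ε} = { '-' } — disjoint from FOLLOW(C)
  C → ε: FIRST \ {ε} = { } — this is the only nullable alternative, skip
  C → +: FIRST \ {ε} = { '+' } — overlaps FOLLOW(C) on { '+' }: CONFLICT

F, Y have no nullable alternative, so no FIRST/FOLLOW check is needed there.

So the grammar has 1 FIRST/FOLLOW conflict (marked CONFLICT above).

Answer: Yes. C → '+' with FOLLOW(C) on { '+' }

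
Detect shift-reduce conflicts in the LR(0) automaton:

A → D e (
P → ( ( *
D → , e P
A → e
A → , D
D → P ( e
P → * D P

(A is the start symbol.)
A shift-reduce conflict occurs when an LR(0) state has both:
  - a complete (reduce) item [A → α .] (dot at the end), and
  - a shift item [B → β . c γ] (dot before a terminal).

Augment with A' → A and build the canonical LR(0) collection (I0 = CLOSURE({[A' → . A]}), then GOTO on every symbol after a dot until no new states appear). It has 20 states:
  I0: { [A → . , D], [A → . D e (], [A → . e], [A' → . A], [D → . , e P], [D → . P ( e], [P → . ( ( *], [P → . * D P] }  — shift
  I1: { [P → ( . ( *] }  — shift
  I2: { [D → . , e P], [D → . P ( e], [P → * . D P], [P → . ( ( *], [P → . * D P] }  — shift
  I3: { [A → , . D], [D → , . e P], [D → . , e P], [D → . P ( e], [P → . ( ( *], [P → . * D P] }  — shift
  I4: { [A' → A .] }  — accept
  I5: { [A → D . e (] }  — shift
  I6: { [D → P . ( e] }  — shift
  I7: { [A → e .] }  — reduce
  I8: { [D → P ( . e] }  — shift
  I9: { [D → P ( e .] }  — reduce
  I10: { [A → D e . (] }  — shift
  I11: { [A → D e ( .] }  — reduce
  I12: { [D → , . e P] }  — shift
  I13: { [A → , D .] }  — reduce
  I14: { [D → , e . P], [P → . ( ( *], [P → . * D P] }  — shift
  I15: { [D → , e P .] }  — reduce
  I16: { [P → * D . P], [P → . ( ( *], [P → . * D P] }  — shift
  I17: { [P → * D P .] }  — reduce
  I18: { [P → ( ( . *] }  — shift
  I19: { [P → ( ( * .] }  — reduce

No state contains both a complete item and a shift item.

Answer: No shift-reduce conflicts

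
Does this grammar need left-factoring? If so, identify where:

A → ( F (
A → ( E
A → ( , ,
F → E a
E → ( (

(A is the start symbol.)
Left-factoring is needed when two productions for the same non-terminal
share a common prefix on the right-hand side.

Productions for A:
  A → ( F (
  A → ( E
  A → ( , ,

Found common prefix '(' in productions for A

Answer: Yes, A has productions with common prefix '('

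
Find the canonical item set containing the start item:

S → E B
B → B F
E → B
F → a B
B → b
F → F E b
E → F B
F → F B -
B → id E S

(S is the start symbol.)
{ [B → . B F], [B → . b], [B → . id E S], [E → . B], [E → . F B], [F → . F B -], [F → . F E b], [F → . a B], [S → . E B], [S' → . S] }

First, augment the grammar with S' → S
I₀ = CLOSURE({ [S' → . S] }):
  [S' → . S] has the dot before S: add [S → . E B]
  [S → . E B] has the dot before E: add [E → . B], [E → . F B]
  [E → . B] has the dot before B: add [B → . B F], [B → . b], [B → . id E S]
  [E → . F B] has the dot before F: add [F → . a B], [F → . F E b], [F → . F B -]
No further items can be added.

I₀ = { [B → . B F], [B → . b], [B → . id E S], [E → . B], [E → . F B], [F → . F B -], [F → . F E b], [F → . a B], [S → . E B], [S' → . S] }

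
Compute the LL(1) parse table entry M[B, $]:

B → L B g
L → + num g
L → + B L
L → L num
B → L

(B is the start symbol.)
To find M[B, $], we find productions for B where $ is in the predict set (PREDICT(N → α) = (FIRST(α) \ {ε}) ∪ (FOLLOW(N) if α ⇒* ε)).

Relevant sets:
  FIRST(L) = { '+' }

B → L B g: PREDICT = { '+' }
B → L: PREDICT = { '+' }

M[B, $] is empty (no production applies)

Answer: Empty (error entry)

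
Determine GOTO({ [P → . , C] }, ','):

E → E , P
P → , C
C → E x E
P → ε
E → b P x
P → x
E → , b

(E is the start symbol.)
GOTO(I, ',') = CLOSURE({ [A → αX.β] : [A → α.Xβ] ∈ I, X = ',' })

Items with dot before ',', with the dot advanced:
  [P → . , C] → [P → , . C]
Closure of the advanced items:
  [P → , . C] has the dot before C: add [C → . E x E]
  [C → . E x E] has the dot before E: add [E → . E , P], [E → . b P x], [E → . , b]

GOTO = { [C → . E x E], [E → . , b], [E → . E , P], [E → . b P x], [P → , . C] }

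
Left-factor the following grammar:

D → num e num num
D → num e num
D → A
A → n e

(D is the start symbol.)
D → num e num D'
D' → num
D' → ε
D → A
A → n e

Left-factoring transforms A → αβ₁ | αβ₂ into A → αA' and A' → β₁ | β₂
(α is the longest common prefix among the alternatives). Repeat until
no nonterminal has two alternatives with a common prefix.

Round 1: D has alternatives sharing prefix 'num e num'. Introduce D': D → num e num D'
  Add: D' → num
  Add: D' → ε

No remaining common prefixes — done.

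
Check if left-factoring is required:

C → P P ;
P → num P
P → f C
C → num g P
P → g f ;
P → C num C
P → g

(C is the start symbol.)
Yes, P has productions with common prefix 'g'

Left-factoring is needed when two productions for the same non-terminal
share a common prefix on the right-hand side.

Productions for C:
  C → P P ;
  C → num g P
Productions for P:
  P → num P
  P → f C
  P → g f ;
  P → C num C
  P → g

Found common prefix 'g' in productions for P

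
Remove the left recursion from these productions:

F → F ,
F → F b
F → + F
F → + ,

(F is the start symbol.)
F → + F F'
F → + , F'
F' → , F'
F' → b F'
F' → ε

F is directly left-recursive. The standard transformation for
  A → A α₁ | ... | A α_m | β₁ | ... | β_n
is
  A  → β₁ A' | ... | β_n A'
  A' → α₁ A' | ... | α_m A' | ε

F → + F becomes F → + F F'
F → + , becomes F → + , F'
F → F , becomes F' → , F'
F → F b becomes F' → b F'
Add F' → ε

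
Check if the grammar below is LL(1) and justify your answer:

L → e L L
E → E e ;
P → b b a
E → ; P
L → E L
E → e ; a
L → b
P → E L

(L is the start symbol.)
A grammar is LL(1) if for each non-terminal N with multiple productions, the predict sets of those productions are pairwise disjoint, where PREDICT(N → α) = (FIRST(α) \ {ε}) ∪ (FOLLOW(N) if α ⇒* ε).

Relevant sets:
  FIRST(E) = { ';', 'e' }

For L:
  PREDICT(L → e L L) = { 'e' }
  PREDICT(L → E L) = { ';', 'e' }
  PREDICT(L → b) = { 'b' }
For E:
  PREDICT(E → E e ';') = { ';', 'e' }
  PREDICT(E → ';' P) = { ';' }
  PREDICT(E → e ';' a) = { 'e' }
For P:
  PREDICT(P → b b a) = { 'b' }
  PREDICT(P → E L) = { ';', 'e' }

Conflict found: Predict set conflict for L: { 'e' }
The grammar is NOT LL(1).

Answer: No. Predict set conflict for L: { 'e' }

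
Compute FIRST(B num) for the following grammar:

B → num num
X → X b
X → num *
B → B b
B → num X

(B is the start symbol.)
{ 'num' }

FIRST sets of the non-terminals involved (from the grammar, by fixed-point iteration):
  FIRST(B) = { 'num' }

To compute FIRST(B num), process the symbols left to right:
Symbol B is a non-terminal. Add FIRST(B) \ {ε} = { 'num' }
B is not nullable (ε ∉ FIRST(B)), so stop here.
FIRST(B num) = { 'num' }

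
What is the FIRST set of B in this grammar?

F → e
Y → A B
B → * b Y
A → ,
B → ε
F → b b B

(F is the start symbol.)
From B → * b Y:
  - '*' is a terminal: add '*' and stop
From B → ε:
  - ε-production, so ε ∈ FIRST(B)

Collecting: FIRST(B) = { '*', ε }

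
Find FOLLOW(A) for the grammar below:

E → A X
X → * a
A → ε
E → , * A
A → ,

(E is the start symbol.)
{ $, '*' }

In E → A X: A is followed by X, add FIRST(X) \ {ε} = { '*' }
In E → , * A: A is at the end, add FOLLOW(E)

The FOLLOW sets referred to above (computed the same way, to a fixed point):
  FOLLOW(E) = { $ }

Taking the union: FOLLOW(A) = { $, '*' }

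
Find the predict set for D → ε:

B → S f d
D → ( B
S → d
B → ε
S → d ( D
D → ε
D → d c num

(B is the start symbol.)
PREDICT(D → ε) = (FIRST(RHS) \ {ε}) ∪ (FOLLOW(D) if ε ∈ FIRST(RHS), i.e. RHS ⇒* ε)
The right-hand side is ε (FIRST(ε) = { ε }), so the predict set is FOLLOW(D) = { 'f' }
PREDICT(D → ε) = { 'f' }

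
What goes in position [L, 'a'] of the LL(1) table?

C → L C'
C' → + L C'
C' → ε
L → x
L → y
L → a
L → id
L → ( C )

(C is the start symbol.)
To find M[L, 'a'], we find productions for L where 'a' is in the predict set (PREDICT(N → α) = (FIRST(α) \ {ε}) ∪ (FOLLOW(N) if α ⇒* ε)).

L → x: PREDICT = { 'x' }
L → y: PREDICT = { 'y' }
L → a: PREDICT = { 'a' }
  'a' is in predict set, so this production goes in M[L, 'a']
L → id: PREDICT = { 'id' }
L → ( C ): PREDICT = { '(' }

M[L, 'a'] = L → a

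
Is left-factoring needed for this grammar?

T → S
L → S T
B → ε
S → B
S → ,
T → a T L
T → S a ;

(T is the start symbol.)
Yes, T has productions with common prefix 'S'

Left-factoring is needed when two productions for the same non-terminal
share a common prefix on the right-hand side.

Productions for T:
  T → S
  T → a T L
  T → S a ;
Productions for S:
  S → B
  S → ,

Found common prefix 'S' in productions for T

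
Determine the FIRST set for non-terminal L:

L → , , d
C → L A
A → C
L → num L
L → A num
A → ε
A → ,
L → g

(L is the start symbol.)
{ ',', 'g', 'num' }

To compute FIRST(L), examine every production with L on the left-hand side, reading each right-hand side left to right until a non-nullable symbol is reached.

FIRST sets of the other non-terminals involved (by the same procedure, iterated to a fixed point):
  FIRST(A) = { ',', 'g', 'num', ε }

From L → , , d:
  - ',' is a terminal: add ',' and stop
From L → num L:
  - num is a terminal: add 'num' and stop
From L → A num:
  - A is a non-terminal: add FIRST(A) \ {ε} = { ',', 'g', 'num' }
    A is nullable, so continue to the next symbol
  - num is a terminal: add 'num' and stop
From L → g:
  - g is a terminal: add 'g' and stop

Collecting: FIRST(L) = { ',', 'g', 'num' }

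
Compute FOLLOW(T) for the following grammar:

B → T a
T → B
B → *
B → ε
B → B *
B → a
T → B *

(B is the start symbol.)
In B → T a: T is followed by a, add FIRST(a) \ {ε} = { 'a' }

Taking the union: FOLLOW(T) = { 'a' }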